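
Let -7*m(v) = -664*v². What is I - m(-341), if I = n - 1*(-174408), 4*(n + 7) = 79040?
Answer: -75851457/7 ≈ -1.0836e+7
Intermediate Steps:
n = 19753 (n = -7 + (¼)*79040 = -7 + 19760 = 19753)
m(v) = 664*v²/7 (m(v) = -(-664)*v²/7 = 664*v²/7)
I = 194161 (I = 19753 - 1*(-174408) = 19753 + 174408 = 194161)
I - m(-341) = 194161 - 664*(-341)²/7 = 194161 - 664*116281/7 = 194161 - 1*77210584/7 = 194161 - 77210584/7 = -75851457/7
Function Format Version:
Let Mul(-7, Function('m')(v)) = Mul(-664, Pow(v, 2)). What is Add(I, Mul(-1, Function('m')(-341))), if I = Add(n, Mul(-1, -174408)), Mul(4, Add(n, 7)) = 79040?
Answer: Rational(-75851457, 7) ≈ -1.0836e+7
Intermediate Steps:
n = 19753 (n = Add(-7, Mul(Rational(1, 4), 79040)) = Add(-7, 19760) = 19753)
Function('m')(v) = Mul(Rational(664, 7), Pow(v, 2)) (Function('m')(v) = Mul(Rational(-1, 7), Mul(-664, Pow(v, 2))) = Mul(Rational(664, 7), Pow(v, 2)))
I = 194161 (I = Add(19753, Mul(-1, -174408)) = Add(19753, 174408) = 194161)
Add(I, Mul(-1, Function('m')(-341))) = Add(194161, Mul(-1, Mul(Rational(664, 7), Pow(-341, 2)))) = Add(194161, Mul(-1, Mul(Rational(664, 7), 116281))) = Add(194161, Mul(-1, Rational(77210584, 7))) = Add(194161, Rational(-77210584, 7)) = Rational(-75851457, 7)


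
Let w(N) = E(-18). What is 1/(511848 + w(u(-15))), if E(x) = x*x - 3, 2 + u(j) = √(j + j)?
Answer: 1/512169 ≈ 1.9525e-6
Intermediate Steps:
u(j) = -2 + √2*√j (u(j) = -2 + √(j + j) = -2 + √(2*j) = -2 + √2*√j)
E(x) = -3 + x² (E(x) = x² - 3 = -3 + x²)
w(N) = 321 (w(N) = -3 + (-18)² = -3 + 324 = 321)
1/(511848 + w(u(-15))) = 1/(511848 + 321) = 1/512169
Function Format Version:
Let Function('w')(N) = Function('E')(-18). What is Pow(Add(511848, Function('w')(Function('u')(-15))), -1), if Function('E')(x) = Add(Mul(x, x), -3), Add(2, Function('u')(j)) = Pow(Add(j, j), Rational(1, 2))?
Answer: Rational(1, 512169) ≈ 1.9525e-6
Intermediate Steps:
Function('u')(j) = Add(-2, Mul(Pow(2, Rational(1, 2)), Pow(j, Rational(1, 2)))) (Function('u')(j) = Add(-2, Pow(Add(j, j), Rational(1, 2))) = Add(-2, Pow(Mul(2, j), Rational(1, 2))) = Add(-2, Mul(Pow(2, Rational(1, 2)), Pow(j, Rational(1, 2)))))
Function('E')(x) = Add(-3, Pow(x, 2)) (Function('E')(x) = Add(Pow(x, 2), -3) = Add(-3, Pow(x, 2)))
Function('w')(N) = 321 (Function('w')(N) = Add(-3, Pow(-18, 2)) = Add(-3, 324) = 321)
Pow(Add(511848, Function('w')(Function('u')(-15))), -1) = Pow(Add(511848, 321), -1) = Pow(512169, -1) = Rational(1, 512169)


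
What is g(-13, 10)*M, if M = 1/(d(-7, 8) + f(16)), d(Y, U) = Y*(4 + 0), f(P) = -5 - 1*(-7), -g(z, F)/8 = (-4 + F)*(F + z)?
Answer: -72/13 ≈ -5.5385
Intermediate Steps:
g(z, F) = -8*(-4 + F)*(F + z)
f(P) = 2 (f(P) = -5 + 7 = 2)
d(Y, U) = 4*Y (d(Y, U) = Y*4 = 4*Y)
M = -1/26 (M = 1/(4*(-7) + 2) = 1/(-28 + 2) = 1/(-26) = -1/26 ≈ -0.038462)
g(-13, 10)*M = (-8*10² + 32*10 + 32*(-13) - 8*10*(-13))*(-1/26) = (-8*100 + 320 - 416 + 1040)*(-1/26) = (-800 + 320 - 416 + 1040)*(-1/26) = 144*(-1/26) = -72/13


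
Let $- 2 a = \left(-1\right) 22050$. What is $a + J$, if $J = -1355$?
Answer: $9670$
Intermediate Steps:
$a = 11025$ ($a = - \frac{\left(-1\right) 22050}{2} = \left(- \frac{1}{2}\right) \left(-22050\right) = 11025$)
$a + J = 11025 - 1355 = 9670$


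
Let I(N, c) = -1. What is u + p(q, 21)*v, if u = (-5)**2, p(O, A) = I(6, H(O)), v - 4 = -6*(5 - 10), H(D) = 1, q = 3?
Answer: -9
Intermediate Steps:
v = 34 (v = 4 - 6*(5 - 10) = 4 - 6*(-5) = 4 + 30 = 34)
p(O, A) = -1
u = 25
u + p(q, 21)*v = 25 - 1*34 = 25 - 34 = -9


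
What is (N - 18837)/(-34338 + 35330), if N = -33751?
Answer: -13147/248 ≈ -53.012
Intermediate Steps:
(N - 18837)/(-34338 + 35330) = (-33751 - 18837)/(-34338 + 35330) = -52588/992 = -52588*1/992 = -13147/248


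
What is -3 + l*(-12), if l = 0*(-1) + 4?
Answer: -51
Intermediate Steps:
l = 4 (l = 0 + 4 = 4)
-3 + l*(-12) = -3 + 4*(-12) = -3 - 48 = -51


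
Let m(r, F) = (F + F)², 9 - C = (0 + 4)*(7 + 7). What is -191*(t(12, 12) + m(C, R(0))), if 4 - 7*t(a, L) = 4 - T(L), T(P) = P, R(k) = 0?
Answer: -2292/7 ≈ -327.43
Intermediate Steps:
C = -47 (C = 9 - (0 + 4)*(7 + 7) = 9 - 4*14 = 9 - 1*56 = 9 - 56 = -47)
m(r, F) = 4*F² (m(r, F) = (2*F)² = 4*F²)
t(a, L) = L/7 (t(a, L) = 4/7 - (4 - L)/7 = 4/7 + (-4/7 + L/7) = L/7)
-191*(t(12, 12) + m(C, R(0))) = -191*((⅐)*12 + 4*0²) = -191*(12/7 + 4*0) = -191*(12/7 + 0) = -191*12/7 = -2292/7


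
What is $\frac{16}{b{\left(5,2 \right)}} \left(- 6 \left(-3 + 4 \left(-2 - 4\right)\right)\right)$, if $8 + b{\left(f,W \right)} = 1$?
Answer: $- \frac{2592}{7} \approx -370.29$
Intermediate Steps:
$b{\left(f,W \right)} = -7$ ($b{\left(f,W \right)} = -8 + 1 = -7$)
$\frac{16}{b{\left(5,2 \right)}} \left(- 6 \left(-3 + 4 \left(-2 - 4\right)\right)\right) = \frac{16}{-7} \left(- 6 \left(-3 + 4 \left(-2 - 4\right)\right)\right) = 16 \left(- \frac{1}{7}\right) \left(- 6 \left(-3 + 4 \left(-6\right)\right)\right) = - \frac{16 \left(- 6 \left(-3 - 24\right)\right)}{7} = - \frac{16 \left(\left(-6\right) \left(-27\right)\right)}{7} = \left(- \frac{16}{7}\right) 162 = - \frac{2592}{7}$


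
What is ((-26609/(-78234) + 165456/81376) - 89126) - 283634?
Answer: -628472713352/1686009 ≈ -3.7276e+5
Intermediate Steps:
((-26609/(-78234) + 165456/81376) - 89126) - 283634 = ((-26609*(-1/78234) + 165456*(1/81376)) - 89126) - 283634 = ((451/1326 + 10341/5086) - 89126) - 283634 = (4001488/1686009 - 89126) - 283634 = -150263236646/1686009 - 283634 = -628472713352/1686009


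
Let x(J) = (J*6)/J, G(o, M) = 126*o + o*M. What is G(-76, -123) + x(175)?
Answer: -222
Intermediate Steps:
G(o, M) = 126*o + M*o
x(J) = 6 (x(J) = (6*J)/J = 6)
G(-76, -123) + x(175) = -76*(126 - 123) + 6 = -76*3 + 6 = -228 + 6 = -222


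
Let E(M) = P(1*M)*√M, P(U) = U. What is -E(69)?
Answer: -69*√69 ≈ -573.16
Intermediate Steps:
E(M) = M^(3/2) (E(M) = (1*M)*√M = M*√M = M^(3/2))
-E(69) = -69^(3/2) = -69*√69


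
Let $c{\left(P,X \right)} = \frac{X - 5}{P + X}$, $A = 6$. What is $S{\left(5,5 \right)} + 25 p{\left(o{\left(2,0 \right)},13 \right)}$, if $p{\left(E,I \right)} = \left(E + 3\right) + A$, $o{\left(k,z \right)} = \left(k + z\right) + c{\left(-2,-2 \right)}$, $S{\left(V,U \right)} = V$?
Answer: $\frac{1295}{4} \approx 323.75$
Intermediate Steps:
$c{\left(P,X \right)} = \frac{-5 + X}{P + X}$
$o{\left(k,z \right)} = \frac{7}{4} + k + z$ ($o{\left(k,z \right)} = \left(k + z\right) + \frac{-5 - 2}{-2 - 2} = \left(k + z\right) + \frac{1}{-4} \left(-7\right) = \left(k + z\right) - - \frac{7}{4} = \left(k + z\right) + \frac{7}{4} = \frac{7}{4} + k + z$)
$p{\left(E,I \right)} = 9 + E$ ($p{\left(E,I \right)} = \left(E + 3\right) + 6 = \left(3 + E\right) + 6 = 9 + E$)
$S{\left(5,5 \right)} + 25 p{\left(o{\left(2,0 \right)},13 \right)} = 5 + 25 \left(9 + \left(\frac{7}{4} + 2 + 0\right)\right) = 5 + 25 \left(9 + \frac{15}{4}\right) = 5 + 25 \cdot \frac{51}{4} = 5 + \frac{1275}{4} = \frac{1295}{4}$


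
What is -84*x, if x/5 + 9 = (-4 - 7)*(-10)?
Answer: -42420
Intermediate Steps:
x = 505 (x = -45 + 5*((-4 - 7)*(-10)) = -45 + 5*(-11*(-10)) = -45 + 5*110 = -45 + 550 = 505)
-84*x = -84*505 = -42420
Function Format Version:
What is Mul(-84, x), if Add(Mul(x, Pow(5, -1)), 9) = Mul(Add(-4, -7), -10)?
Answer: -42420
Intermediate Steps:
x = 505 (x = Add(-45, Mul(5, Mul(Add(-4, -7), -10))) = Add(-45, Mul(5, Mul(-11, -10))) = Add(-45, Mul(5, 110)) = Add(-45, 550) = 505)
Mul(-84, x) = Mul(-84, 505) = -42420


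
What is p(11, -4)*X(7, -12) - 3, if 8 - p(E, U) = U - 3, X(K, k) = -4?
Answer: -63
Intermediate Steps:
p(E, U) = 11 - U (p(E, U) = 8 - (U - 3) = 8 - (-3 + U) = 8 + (3 - U) = 11 - U)
p(11, -4)*X(7, -12) - 3 = (11 - 1*(-4))*(-4) - 3 = (11 + 4)*(-4) - 3 = 15*(-4) - 3 = -60 - 3 = -63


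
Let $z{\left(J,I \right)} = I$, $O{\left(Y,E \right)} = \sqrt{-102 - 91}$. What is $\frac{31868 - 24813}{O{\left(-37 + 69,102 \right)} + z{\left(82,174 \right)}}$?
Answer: $\frac{1227570}{30469} - \frac{7055 i \sqrt{193}}{30469} \approx 40.289 - 3.2168 i$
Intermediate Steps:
$O{\left(Y,E \right)} = i \sqrt{193}$ ($O{\left(Y,E \right)} = \sqrt{-193} = i \sqrt{193}$)
$\frac{31868 - 24813}{O{\left(-37 + 69,102 \right)} + z{\left(82,174 \right)}} = \frac{31868 - 24813}{i \sqrt{193} + 174} = \frac{7055}{174 + i \sqrt{193}}$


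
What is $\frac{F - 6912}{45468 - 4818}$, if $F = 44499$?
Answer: $\frac{12529}{13550} \approx 0.92465$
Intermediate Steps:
$\frac{F - 6912}{45468 - 4818} = \frac{44499 - 6912}{45468 - 4818} = \frac{37587}{40650} = 37587 \cdot \frac{1}{40650} = \frac{12529}{13550}$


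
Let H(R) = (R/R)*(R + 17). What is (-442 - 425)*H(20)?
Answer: -32079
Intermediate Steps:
H(R) = 17 + R (H(R) = 1*(17 + R) = 17 + R)
(-442 - 425)*H(20) = (-442 - 425)*(17 + 20) = -867*37 = -32079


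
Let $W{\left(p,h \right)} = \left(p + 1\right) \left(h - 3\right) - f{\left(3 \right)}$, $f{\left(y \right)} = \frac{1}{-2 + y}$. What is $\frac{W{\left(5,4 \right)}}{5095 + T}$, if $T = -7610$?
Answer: $- \frac{1}{503} \approx -0.0019881$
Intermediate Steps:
$W{\left(p,h \right)} = -1 + \left(1 + p\right) \left(-3 + h\right)$ ($W{\left(p,h \right)} = \left(p + 1\right) \left(h - 3\right) - \frac{1}{-2 + 3} = \left(1 + p\right) \left(-3 + h\right) - 1^{-1} = \left(1 + p\right) \left(-3 + h\right) - 1 = -1 + \left(1 + p\right) \left(-3 + h\right)$)
$\frac{W{\left(5,4 \right)}}{5095 + T} = \frac{-4 + 4 - 15 + 4 \cdot 5}{5095 - 7610} = \frac{-4 + 4 - 15 + 20}{-2515} = \left(- \frac{1}{2515}\right) 5 = - \frac{1}{503}$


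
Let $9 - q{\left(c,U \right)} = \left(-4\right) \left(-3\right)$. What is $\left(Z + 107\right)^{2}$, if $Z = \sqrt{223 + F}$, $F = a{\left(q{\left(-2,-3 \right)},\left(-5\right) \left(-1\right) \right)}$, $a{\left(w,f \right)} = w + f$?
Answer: $14884$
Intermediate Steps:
$q{\left(c,U \right)} = -3$ ($q{\left(c,U \right)} = 9 - \left(-4\right) \left(-3\right) = 9 - 12 = -3$)
$a{\left(w,f \right)} = f + w$
$F = 2$ ($F = \left(-5\right) \left(-1\right) - 3 = 5 - 3 = 2$)
$Z = 15$ ($Z = \sqrt{223 + 2} = \sqrt{225} = 15$)
$\left(Z + 107\right)^{2} = \left(15 + 107\right)^{2} = 122^{2} = 14884$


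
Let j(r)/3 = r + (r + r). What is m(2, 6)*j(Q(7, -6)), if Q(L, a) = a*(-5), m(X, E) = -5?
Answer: -1350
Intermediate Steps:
Q(L, a) = -5*a
j(r) = 9*r (j(r) = 3*(r + (r + r)) = 3*(r + 2*r) = 3*(3*r) = 9*r)
m(2, 6)*j(Q(7, -6)) = -45*(-5*(-6)) = -45*30 = -5*270 = -1350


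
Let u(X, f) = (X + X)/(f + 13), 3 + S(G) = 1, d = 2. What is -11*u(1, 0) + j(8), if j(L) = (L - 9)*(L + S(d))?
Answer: -100/13 ≈ -7.6923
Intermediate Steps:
S(G) = -2 (S(G) = -3 + 1 = -2)
j(L) = (-9 + L)*(-2 + L) (j(L) = (L - 9)*(L - 2) = (-9 + L)*(-2 + L))
u(X, f) = 2*X/(13 + f) (u(X, f) = (2*X)/(13 + f) = 2*X/(13 + f))
-11*u(1, 0) + j(8) = -22/(13 + 0) + (18 + 8² - 11*8) = -22/13 + (18 + 64 - 88) = -22/13 - 6 = -100/13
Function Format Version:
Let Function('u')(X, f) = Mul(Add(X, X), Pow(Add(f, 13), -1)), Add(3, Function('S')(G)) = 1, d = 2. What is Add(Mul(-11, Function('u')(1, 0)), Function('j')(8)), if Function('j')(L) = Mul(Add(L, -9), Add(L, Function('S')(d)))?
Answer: Rational(-100, 13) ≈ -7.6923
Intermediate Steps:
Function('S')(G) = -2 (Function('S')(G) = Add(-3, 1) = -2)
Function('j')(L) = Mul(Add(-9, L), Add(-2, L)) (Function('j')(L) = Mul(Add(L, -9), Add(L, -2)) = Mul(Add(-9, L), Add(-2, L)))
Function('u')(X, f) = Mul(2, X, Pow(Add(13, f), -1)) (Function('u')(X, f) = Mul(Mul(2, X), Pow(Add(13, f), -1)) = Mul(2, X, Pow(Add(13, f), -1)))
Add(Mul(-11, Function('u')(1, 0)), Function('j')(8)) = Add(Mul(-11, Mul(2, 1, Pow(Add(13, 0), -1))), Add(18, Pow(8, 2), Mul(-11, 8))) = Add(Mul(-11, Mul(2, 1, Pow(13, -1))), Add(18, 64, -88)) = Add(Mul(-11, Mul(2, 1, Rational(1, 13))), -6) = Add(Mul(-11, Rational(2, 13)), -6) = Add(Rational(-22, 13), -6) = Rational(-100, 13)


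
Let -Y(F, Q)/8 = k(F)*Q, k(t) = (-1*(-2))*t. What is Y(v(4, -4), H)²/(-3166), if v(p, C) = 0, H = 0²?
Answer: 0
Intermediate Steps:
H = 0
k(t) = 2*t
Y(F, Q) = -16*F*Q (Y(F, Q) = -8*2*F*Q = -16*F*Q)
Y(v(4, -4), H)²/(-3166) = (-16*0*0)²/(-3166) = 0²*(-1/3166) = 0*(-1/3166) = 0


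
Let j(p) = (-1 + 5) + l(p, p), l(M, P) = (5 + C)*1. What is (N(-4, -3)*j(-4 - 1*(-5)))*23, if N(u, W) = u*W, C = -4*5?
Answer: -3036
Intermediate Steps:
C = -20
l(M, P) = -15 (l(M, P) = (5 - 20)*1 = -15*1 = -15)
N(u, W) = W*u
j(p) = -11 (j(p) = (-1 + 5) - 15 = 4 - 15 = -11)
(N(-4, -3)*j(-4 - 1*(-5)))*23 = (-3*(-4)*(-11))*23 = (12*(-11))*23 = -132*23 = -3036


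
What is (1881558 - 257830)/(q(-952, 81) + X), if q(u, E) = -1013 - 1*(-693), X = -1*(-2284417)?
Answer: 1623728/2284097 ≈ 0.71088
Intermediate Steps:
X = 2284417
q(u, E) = -320 (q(u, E) = -1013 + 693 = -320)
(1881558 - 257830)/(q(-952, 81) + X) = (1881558 - 257830)/(-320 + 2284417) = 1623728/2284097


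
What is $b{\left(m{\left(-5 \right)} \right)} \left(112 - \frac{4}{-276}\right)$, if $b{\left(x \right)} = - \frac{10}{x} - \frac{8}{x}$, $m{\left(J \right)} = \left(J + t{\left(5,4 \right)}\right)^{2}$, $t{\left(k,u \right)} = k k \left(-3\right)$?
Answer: $- \frac{23187}{73600} \approx -0.31504$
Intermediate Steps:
$t{\left(k,u \right)} = - 3 k^{2}$ ($t{\left(k,u \right)} = k^{2} \left(-3\right) = - 3 k^{2}$)
$m{\left(J \right)} = \left(-75 + J\right)^{2}$ ($m{\left(J \right)} = \left(J - 3 \cdot 5^{2}\right)^{2} = \left(J - 75\right)^{2} = \left(-75 + J\right)^{2}$)
$b{\left(x \right)} = - \frac{18}{x}$
$b{\left(m{\left(-5 \right)} \right)} \left(112 - \frac{4}{-276}\right) = - \frac{18}{\left(-75 - 5\right)^{2}} \left(112 - \frac{4}{-276}\right) = - \frac{18}{\left(-80\right)^{2}} \left(112 - - \frac{1}{69}\right) = - \frac{18}{6400} \left(112 + \frac{1}{69}\right) = \left(-18\right) \frac{1}{6400} \cdot \frac{7729}{69} = \left(- \frac{9}{3200}\right) \frac{7729}{69} = - \frac{23187}{73600}$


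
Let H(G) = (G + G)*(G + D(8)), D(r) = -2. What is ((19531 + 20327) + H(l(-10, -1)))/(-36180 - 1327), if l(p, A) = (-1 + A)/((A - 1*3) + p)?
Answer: -1953016/1837843 ≈ -1.0627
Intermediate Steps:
l(p, A) = (-1 + A)/(-3 + A + p) (l(p, A) = (-1 + A)/((A - 3) + p) = (-1 + A)/((-3 + A) + p) = (-1 + A)/(-3 + A + p))
H(G) = 2*G*(-2 + G) (H(G) = (G + G)*(G - 2) = (2*G)*(-2 + G) = 2*G*(-2 + G))
((19531 + 20327) + H(l(-10, -1)))/(-36180 - 1327) = ((19531 + 20327) + 2*((-1 - 1)/(-3 - 1 - 10))*(-2 + (-1 - 1)/(-3 - 1 - 10)))/(-36180 - 1327) = (39858 + 2*(-2/(-14))*(-2 - 2/(-14)))/(-37507) = (39858 + 2*(-1/14*(-2))*(-2 - 1/14*(-2)))*(-1/37507) = (39858 + 2*(⅐)*(-2 + ⅐))*(-1/37507) = (39858 + 2*(⅐)*(-13/7))*(-1/37507) = (39858 - 26/49)*(-1/37507) = (1953016/49)*(-1/37507) = -1953016/1837843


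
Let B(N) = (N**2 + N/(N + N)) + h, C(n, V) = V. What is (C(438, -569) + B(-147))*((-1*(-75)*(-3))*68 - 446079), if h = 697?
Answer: -20058452025/2 ≈ -1.0029e+10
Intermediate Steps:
B(N) = 1395/2 + N**2 (B(N) = (N**2 + N/(N + N)) + 697 = (N**2 + N/((2*N))) + 697 = (N**2 + (1/(2*N))*N) + 697 = (N**2 + 1/2) + 697 = (1/2 + N**2) + 697 = 1395/2 + N**2)
(C(438, -569) + B(-147))*((-1*(-75)*(-3))*68 - 446079) = (-569 + (1395/2 + (-147)**2))*((-1*(-75)*(-3))*68 - 446079) = (-569 + (1395/2 + 21609))*((75*(-3))*68 - 446079) = (-569 + 44613/2)*(-225*68 - 446079) = 43475*(-15300 - 446079)/2 = (43475/2)*(-461379) = -20058452025/2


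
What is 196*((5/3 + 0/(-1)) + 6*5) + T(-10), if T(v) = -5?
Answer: 18605/3 ≈ 6201.7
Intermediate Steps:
196*((5/3 + 0/(-1)) + 6*5) + T(-10) = 196*((5/3 + 0/(-1)) + 6*5) - 5 = 196*((5*(1/3) + 0*(-1)) + 30) - 5 = 196*((5/3 + 0) + 30) - 5 = 196*(5/3 + 30) - 5 = 196*(95/3) - 5 = 18620/3 - 5 = 18605/3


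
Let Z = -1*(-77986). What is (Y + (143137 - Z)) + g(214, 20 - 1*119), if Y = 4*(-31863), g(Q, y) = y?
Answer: -62400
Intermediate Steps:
Z = 77986
Y = -127452
(Y + (143137 - Z)) + g(214, 20 - 1*119) = (-127452 + (143137 - 1*77986)) + (20 - 1*119) = (-127452 + (143137 - 77986)) + (20 - 119) = (-127452 + 65151) - 99 = -62301 - 99 = -62400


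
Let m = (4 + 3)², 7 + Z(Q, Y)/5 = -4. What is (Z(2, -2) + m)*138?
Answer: -828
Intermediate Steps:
Z(Q, Y) = -55 (Z(Q, Y) = -35 + 5*(-4) = -35 - 20 = -55)
m = 49 (m = 7² = 49)
(Z(2, -2) + m)*138 = (-55 + 49)*138 = -6*138 = -828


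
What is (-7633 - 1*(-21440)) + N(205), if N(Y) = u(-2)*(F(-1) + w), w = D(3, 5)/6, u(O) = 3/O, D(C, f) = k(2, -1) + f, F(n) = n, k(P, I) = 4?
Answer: 55225/4 ≈ 13806.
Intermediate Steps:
D(C, f) = 4 + f
w = 3/2 (w = (4 + 5)/6 = 9*(⅙) = 3/2 ≈ 1.5000)
N(Y) = -¾ (N(Y) = (3/(-2))*(-1 + 3/2) = (3*(-½))*(½) = -3/2*½ = -¾)
(-7633 - 1*(-21440)) + N(205) = (-7633 - 1*(-21440)) - ¾ = (-7633 + 21440) - ¾ = 13807 - ¾ = 55225/4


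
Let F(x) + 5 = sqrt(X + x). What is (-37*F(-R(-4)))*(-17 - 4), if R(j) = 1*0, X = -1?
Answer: -3885 + 777*I ≈ -3885.0 + 777.0*I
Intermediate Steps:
R(j) = 0
F(x) = -5 + sqrt(-1 + x)
(-37*F(-R(-4)))*(-17 - 4) = (-37*(-5 + sqrt(-1 - 1*0)))*(-17 - 4) = -37*(-5 + sqrt(-1 + 0))*(-21) = -37*(-5 + sqrt(-1))*(-21) = -37*(-5 + I)*(-21) = (185 - 37*I)*(-21) = -3885 + 777*I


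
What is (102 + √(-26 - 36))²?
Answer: (102 + I*√62)² ≈ 10342.0 + 1606.3*I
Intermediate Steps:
(102 + √(-26 - 36))² = (102 + √(-62))² = (102 + I*√62)²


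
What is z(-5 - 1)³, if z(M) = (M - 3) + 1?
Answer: -512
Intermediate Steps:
z(M) = -2 + M (z(M) = (-3 + M) + 1 = -2 + M)
z(-5 - 1)³ = (-2 + (-5 - 1))³ = (-2 - 6)³ = (-8)³ = -512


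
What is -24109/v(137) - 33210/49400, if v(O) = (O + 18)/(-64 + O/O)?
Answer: 300107529/30628 ≈ 9798.5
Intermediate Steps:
v(O) = -2/7 - O/63 (v(O) = (18 + O)/(-64 + 1) = (18 + O)/(-63) = (18 + O)*(-1/63) = -2/7 - O/63)
-24109/v(137) - 33210/49400 = -24109/(-2/7 - 1/63*137) - 33210/49400 = -24109/(-2/7 - 137/63) - 33210*1/49400 = -24109/(-155/63) - 3321/4940 = -24109*(-63/155) - 3321/4940 = 1518867/155 - 3321/4940 = 300107529/30628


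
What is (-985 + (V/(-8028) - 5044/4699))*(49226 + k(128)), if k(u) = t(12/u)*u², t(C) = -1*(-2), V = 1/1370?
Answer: -2089270664035595183/25840646820 ≈ -8.0852e+7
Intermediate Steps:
V = 1/1370 ≈ 0.00072993
t(C) = 2
k(u) = 2*u²
(-985 + (V/(-8028) - 5044/4699))*(49226 + k(128)) = (-985 + ((1/1370)/(-8028) - 5044/4699))*(49226 + 2*128²) = (-985 + ((1/1370)*(-1/8028) - 5044*1/4699))*(49226 + 2*16384) = (-985 + (-1/10998360 - 5044/4699))*(49226 + 32768) = (-985 - 55475732539/51681293640)*81994 = -50961549967939/51681293640*81994 = -2089270664035595183/25840646820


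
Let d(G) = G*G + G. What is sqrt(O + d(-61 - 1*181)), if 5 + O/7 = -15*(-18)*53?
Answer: sqrt(158457) ≈ 398.07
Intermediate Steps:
O = 100135 (O = -35 + 7*(-15*(-18)*53) = -35 + 7*(270*53) = -35 + 7*14310 = -35 + 100170 = 100135)
d(G) = G + G**2 (d(G) = G**2 + G = G + G**2)
sqrt(O + d(-61 - 1*181)) = sqrt(100135 + (-61 - 1*181)*(1 + (-61 - 1*181))) = sqrt(100135 + (-61 - 181)*(1 + (-61 - 181))) = sqrt(100135 - 242*(1 - 242)) = sqrt(100135 - 242*(-241)) = sqrt(100135 + 58322) = sqrt(158457)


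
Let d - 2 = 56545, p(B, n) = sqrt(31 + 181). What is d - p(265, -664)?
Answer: 56547 - 2*sqrt(53) ≈ 56532.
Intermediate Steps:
p(B, n) = 2*sqrt(53) (p(B, n) = sqrt(212) = 2*sqrt(53))
d = 56547 (d = 2 + 56545 = 56547)
d - p(265, -664) = 56547 - 2*sqrt(53)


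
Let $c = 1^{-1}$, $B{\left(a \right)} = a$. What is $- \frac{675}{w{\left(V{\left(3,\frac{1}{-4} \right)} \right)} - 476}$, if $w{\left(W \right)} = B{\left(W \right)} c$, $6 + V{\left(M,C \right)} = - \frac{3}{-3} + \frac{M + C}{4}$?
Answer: $\frac{2160}{1537} \approx 1.4053$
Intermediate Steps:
$c = 1$
$V{\left(M,C \right)} = -5 + \frac{C}{4} + \frac{M}{4}$ ($V{\left(M,C \right)} = -6 + \left(- \frac{3}{-3} + \frac{M + C}{4}\right) = -6 + \left(\left(-3\right) \left(- \frac{1}{3}\right) + \left(C + M\right) \frac{1}{4}\right) = -6 + \left(1 + \left(\frac{C}{4} + \frac{M}{4}\right)\right) = -6 + \left(1 + \frac{C}{4} + \frac{M}{4}\right) = -5 + \frac{C}{4} + \frac{M}{4}$)
$w{\left(W \right)} = W$ ($w{\left(W \right)} = W 1 = W$)
$- \frac{675}{w{\left(V{\left(3,\frac{1}{-4} \right)} \right)} - 476} = - \frac{675}{\left(-5 + \frac{1}{4 \left(-4\right)} + \frac{1}{4} \cdot 3\right) - 476} = - \frac{675}{\left(-5 + \frac{1}{4} \left(- \frac{1}{4}\right) + \frac{3}{4}\right) - 476} = - \frac{675}{\left(-5 - \frac{1}{16} + \frac{3}{4}\right) - 476} = - \frac{675}{- \frac{69}{16} - 476} = - \frac{675}{- \frac{7685}{16}} = \left(-675\right) \left(- \frac{16}{7685}\right) = \frac{2160}{1537}$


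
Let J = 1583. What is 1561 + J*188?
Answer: 299165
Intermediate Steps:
1561 + J*188 = 1561 + 1583*188 = 1561 + 297604 = 299165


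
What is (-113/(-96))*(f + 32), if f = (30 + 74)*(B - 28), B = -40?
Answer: -24860/3 ≈ -8286.7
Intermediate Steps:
f = -7072 (f = (30 + 74)*(-40 - 28) = 104*(-68) = -7072)
(-113/(-96))*(f + 32) = (-113/(-96))*(-7072 + 32) = -113*(-1/96)*(-7040) = (113/96)*(-7040) = -24860/3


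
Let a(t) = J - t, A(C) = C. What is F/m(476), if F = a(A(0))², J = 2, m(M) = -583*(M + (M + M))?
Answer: -1/208131 ≈ -4.8047e-6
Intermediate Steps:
m(M) = -1749*M (m(M) = -583*(M + 2*M) = -1749*M)
a(t) = 2 - t
F = 4 (F = (2 - 1*0)² = (2 + 0)² = 2² = 4)
F/m(476) = 4/((-1749*476)) = 4/(-832524) = 4*(-1/832524) = -1/208131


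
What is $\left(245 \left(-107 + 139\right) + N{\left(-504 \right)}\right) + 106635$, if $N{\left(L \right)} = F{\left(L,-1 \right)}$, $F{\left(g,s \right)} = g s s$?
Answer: $113971$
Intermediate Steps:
$F{\left(g,s \right)} = g s^{2}$
$N{\left(L \right)} = L$ ($N{\left(L \right)} = L \left(-1\right)^{2} = L 1 = L$)
$\left(245 \left(-107 + 139\right) + N{\left(-504 \right)}\right) + 106635 = \left(245 \left(-107 + 139\right) - 504\right) + 106635 = \left(245 \cdot 32 - 504\right) + 106635 = \left(7840 - 504\right) + 106635 = 7336 + 106635 = 113971$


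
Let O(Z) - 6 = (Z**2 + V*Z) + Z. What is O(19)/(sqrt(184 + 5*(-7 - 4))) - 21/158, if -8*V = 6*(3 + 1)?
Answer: -21/158 + 329*sqrt(129)/129 ≈ 28.834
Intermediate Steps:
V = -3 (V = -3*(3 + 1)/4 = -3*4/4 = -1/8*24 = -3)
O(Z) = 6 + Z**2 - 2*Z (O(Z) = 6 + ((Z**2 - 3*Z) + Z) = 6 + (Z**2 - 2*Z) = 6 + Z**2 - 2*Z)
O(19)/(sqrt(184 + 5*(-7 - 4))) - 21/158 = (6 + 19**2 - 2*19)/(sqrt(184 + 5*(-7 - 4))) - 21/158 = (6 + 361 - 38)/(sqrt(184 + 5*(-11))) - 21*1/158 = 329/(sqrt(184 - 55)) - 21/158 = 329/(sqrt(129)) - 21/158 = 329*(sqrt(129)/129) - 21/158 = 329*sqrt(129)/129 - 21/158 = -21/158 + 329*sqrt(129)/129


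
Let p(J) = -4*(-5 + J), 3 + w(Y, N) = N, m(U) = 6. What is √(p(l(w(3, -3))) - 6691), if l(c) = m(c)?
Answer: I*√6695 ≈ 81.823*I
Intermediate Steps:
w(Y, N) = -3 + N
l(c) = 6
p(J) = 20 - 4*J
√(p(l(w(3, -3))) - 6691) = √((20 - 4*6) - 6691) = √((20 - 24) - 6691) = √(-4 - 6691) = √(-6695) = I*√6695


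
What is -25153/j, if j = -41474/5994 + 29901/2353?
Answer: -177377471973/40819136 ≈ -4345.4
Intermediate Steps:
j = 40819136/7051941 (j = -41474*1/5994 + 29901*(1/2353) = -20737/2997 + 29901/2353 = 40819136/7051941 ≈ 5.7884)
-25153/j = -25153/40819136/7051941 = -25153*7051941/40819136 = -177377471973/40819136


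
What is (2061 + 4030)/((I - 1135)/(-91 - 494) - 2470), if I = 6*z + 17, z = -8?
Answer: -3563235/1443784 ≈ -2.4680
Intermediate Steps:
I = -31 (I = 6*(-8) + 17 = -48 + 17 = -31)
(2061 + 4030)/((I - 1135)/(-91 - 494) - 2470) = (2061 + 4030)/((-31 - 1135)/(-91 - 494) - 2470) = 6091/(-1166/(-585) - 2470) = 6091/(-1166*(-1/585) - 2470) = 6091/(1166/585 - 2470) = 6091/(-1443784/585) = 6091*(-585/1443784) = -3563235/1443784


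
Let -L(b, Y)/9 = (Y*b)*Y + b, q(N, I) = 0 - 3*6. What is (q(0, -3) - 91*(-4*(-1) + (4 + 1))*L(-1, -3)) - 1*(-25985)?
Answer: -47743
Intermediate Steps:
q(N, I) = -18 (q(N, I) = 0 - 18 = -18)
L(b, Y) = -9*b - 9*b*Y² (L(b, Y) = -9*((Y*b)*Y + b) = -9*(b*Y² + b) = -9*(b + b*Y²) = -9*b - 9*b*Y²)
(q(0, -3) - 91*(-4*(-1) + (4 + 1))*L(-1, -3)) - 1*(-25985) = (-18 - 91*(-4*(-1) + (4 + 1))*(-9*(-1)*(1 + (-3)²))) - 1*(-25985) = (-18 - 91*(4 + 5)*(-9*(-1)*(1 + 9))) + 25985 = (-18 - 819*(-9*(-1)*10)) + 25985 = (-18 - 819*90) + 25985 = (-18 - 91*810) + 25985 = (-18 - 73710) + 25985 = -73728 + 25985 = -47743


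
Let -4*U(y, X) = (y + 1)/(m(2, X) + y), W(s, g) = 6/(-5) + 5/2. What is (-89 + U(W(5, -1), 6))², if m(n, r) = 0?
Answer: 21631801/2704 ≈ 7999.9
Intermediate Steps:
W(s, g) = 13/10 (W(s, g) = 6*(-⅕) + 5*(½) = -6/5 + 5/2 = 13/10)
U(y, X) = -(1 + y)/(4*y) (U(y, X) = -(y + 1)/(4*(0 + y)) = -(1 + y)/(4*y))
(-89 + U(W(5, -1), 6))² = (-89 + (-1 - 1*13/10)/(4*(13/10)))² = (-89 + (¼)*(10/13)*(-1 - 13/10))² = (-89 + (¼)*(10/13)*(-23/10))² = (-89 - 23/52)² = (-4651/52)² = 21631801/2704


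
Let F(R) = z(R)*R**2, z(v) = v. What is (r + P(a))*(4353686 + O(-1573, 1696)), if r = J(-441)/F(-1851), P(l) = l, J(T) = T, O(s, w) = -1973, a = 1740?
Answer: 1778545523633588039/234885113 ≈ 7.5720e+9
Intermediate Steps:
F(R) = R**3 (F(R) = R*R**2 = R**3)
r = 49/704655339 (r = -441/((-1851)**3) = -441/(-6341898051) = -441*(-1/6341898051) = 49/704655339 ≈ 6.9538e-8)
(r + P(a))*(4353686 + O(-1573, 1696)) = (49/704655339 + 1740)*(4353686 - 1973) = (1226100289909/704655339)*4351713 = 1778545523633588039/234885113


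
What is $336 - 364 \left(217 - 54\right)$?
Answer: $-58996$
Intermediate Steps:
$336 - 364 \left(217 - 54\right) = 336 - 59332 = -58996$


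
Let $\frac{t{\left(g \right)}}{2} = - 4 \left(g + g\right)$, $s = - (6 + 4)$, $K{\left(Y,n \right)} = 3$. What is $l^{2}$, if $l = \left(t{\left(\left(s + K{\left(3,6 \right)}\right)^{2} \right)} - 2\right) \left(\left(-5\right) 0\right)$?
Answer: $0$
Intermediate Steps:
$s = -10$ ($s = \left(-1\right) 10 = -10$)
$t{\left(g \right)} = - 16 g$ ($t{\left(g \right)} = 2 \left(- 4 \left(g + g\right)\right) = 2 \left(- 4 \cdot 2 g\right) = 2 \left(- 8 g\right) = - 16 g$)
$l = 0$ ($l = \left(- 16 \left(-10 + 3\right)^{2} - 2\right) \left(\left(-5\right) 0\right) = \left(- 16 \left(-7\right)^{2} - 2\right) 0 = \left(\left(-16\right) 49 - 2\right) 0 = \left(-784 - 2\right) 0 = \left(-786\right) 0 = 0$)
$l^{2} = 0^{2} = 0$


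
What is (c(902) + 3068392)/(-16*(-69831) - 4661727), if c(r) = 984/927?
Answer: -948133456/1095229179 ≈ -0.86569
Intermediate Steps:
c(r) = 328/309 (c(r) = 984*(1/927) = 328/309)
(c(902) + 3068392)/(-16*(-69831) - 4661727) = (328/309 + 3068392)/(-16*(-69831) - 4661727) = 948133456/(309*(1117296 - 4661727)) = (948133456/309)/(-3544431) = (948133456/309)*(-1/3544431) = -948133456/1095229179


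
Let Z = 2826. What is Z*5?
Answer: 14130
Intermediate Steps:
Z*5 = 2826*5 = 14130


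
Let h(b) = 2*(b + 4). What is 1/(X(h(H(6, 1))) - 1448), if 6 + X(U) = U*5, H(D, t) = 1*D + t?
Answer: -1/1344 ≈ -0.00074405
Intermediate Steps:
H(D, t) = D + t
h(b) = 8 + 2*b (h(b) = 2*(4 + b) = 8 + 2*b)
X(U) = -6 + 5*U (X(U) = -6 + U*5 = -6 + 5*U)
1/(X(h(H(6, 1))) - 1448) = 1/((-6 + 5*(8 + 2*(6 + 1))) - 1448) = 1/((-6 + 5*(8 + 2*7)) - 1448) = 1/((-6 + 5*(8 + 14)) - 1448) = 1/((-6 + 5*22) - 1448) = 1/((-6 + 110) - 1448) = 1/(104 - 1448) = 1/(-1344) = -1/1344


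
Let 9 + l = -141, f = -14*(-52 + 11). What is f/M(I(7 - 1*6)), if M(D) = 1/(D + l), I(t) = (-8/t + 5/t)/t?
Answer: -87822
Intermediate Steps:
f = 574 (f = -14*(-41) = 574)
l = -150 (l = -9 - 141 = -150)
I(t) = -3/t² (I(t) = (-3/t)/t = -3/t²)
M(D) = 1/(-150 + D) (M(D) = 1/(D - 150) = 1/(-150 + D))
f/M(I(7 - 1*6)) = 574/(1/(-150 - 3/(7 - 1*6)²)) = 574/(1/(-150 - 3/(7 - 6)²)) = 574/(1/(-150 - 3/1²)) = 574/(1/(-150 - 3*1)) = 574/(1/(-150 - 3)) = 574/(1/(-153)) = 574/(-1/153) = 574*(-153) = -87822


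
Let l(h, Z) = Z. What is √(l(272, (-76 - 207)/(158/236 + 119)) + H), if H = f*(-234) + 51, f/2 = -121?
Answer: 13*√7430289765/4707 ≈ 238.07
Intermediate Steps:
f = -242 (f = 2*(-121) = -242)
H = 56679 (H = -242*(-234) + 51 = 56628 + 51 = 56679)
√(l(272, (-76 - 207)/(158/236 + 119)) + H) = √((-76 - 207)/(158/236 + 119) + 56679) = √(-283/(158*(1/236) + 119) + 56679) = √(-283/(79/118 + 119) + 56679) = √(-283/14121/118 + 56679) = √(-283*118/14121 + 56679) = √(-33394/14121 + 56679) = √(800330765/14121) = 13*√7430289765/4707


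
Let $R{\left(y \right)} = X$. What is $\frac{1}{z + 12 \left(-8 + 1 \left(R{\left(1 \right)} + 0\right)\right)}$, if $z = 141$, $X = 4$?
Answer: $\frac{1}{93} \approx 0.010753$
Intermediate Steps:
$R{\left(y \right)} = 4$
$\frac{1}{z + 12 \left(-8 + 1 \left(R{\left(1 \right)} + 0\right)\right)} = \frac{1}{141 + 12 \left(-8 + 1 \left(4 + 0\right)\right)} = \frac{1}{141 + 12 \left(-8 + 1 \cdot 4\right)} = \frac{1}{141 + 12 \left(-8 + 4\right)} = \frac{1}{141 + 12 \left(-4\right)} = \frac{1}{141 - 48} = \frac{1}{93}$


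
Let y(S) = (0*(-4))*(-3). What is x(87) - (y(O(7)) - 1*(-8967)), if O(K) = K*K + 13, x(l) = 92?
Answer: -8875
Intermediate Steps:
O(K) = 13 + K² (O(K) = K² + 13 = 13 + K²)
y(S) = 0 (y(S) = 0*(-3) = 0)
x(87) - (y(O(7)) - 1*(-8967)) = 92 - (0 - 1*(-8967)) = 92 - (0 + 8967) = 92 - 1*8967 = 92 - 8967 = -8875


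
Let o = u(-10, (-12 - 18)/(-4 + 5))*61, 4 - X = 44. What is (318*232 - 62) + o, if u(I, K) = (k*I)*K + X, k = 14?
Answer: 327474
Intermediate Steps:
X = -40 (X = 4 - 1*44 = 4 - 44 = -40)
u(I, K) = -40 + 14*I*K (u(I, K) = (14*I)*K - 40 = 14*I*K - 40 = -40 + 14*I*K)
o = 253760 (o = (-40 + 14*(-10)*((-12 - 18)/(-4 + 5)))*61 = (-40 + 14*(-10)*(-30/1))*61 = (-40 + 14*(-10)*(-30*1))*61 = (-40 + 14*(-10)*(-30))*61 = (-40 + 4200)*61 = 4160*61 = 253760)
(318*232 - 62) + o = (318*232 - 62) + 253760 = (73776 - 62) + 253760 = 73714 + 253760 = 327474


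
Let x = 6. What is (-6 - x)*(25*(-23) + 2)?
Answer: 6876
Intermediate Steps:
(-6 - x)*(25*(-23) + 2) = (-6 - 1*6)*(25*(-23) + 2) = (-6 - 6)*(-575 + 2) = -12*(-573) = 6876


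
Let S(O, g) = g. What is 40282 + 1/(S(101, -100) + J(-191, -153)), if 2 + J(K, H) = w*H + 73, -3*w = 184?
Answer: 376838111/9355 ≈ 40282.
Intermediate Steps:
w = -184/3 (w = -⅓*184 = -184/3 ≈ -61.333)
J(K, H) = 71 - 184*H/3 (J(K, H) = -2 + (-184*H/3 + 73) = -2 + (73 - 184*H/3) = 71 - 184*H/3)
40282 + 1/(S(101, -100) + J(-191, -153)) = 40282 + 1/(-100 + (71 - 184/3*(-153))) = 40282 + 1/(-100 + (71 + 9384)) = 40282 + 1/(-100 + 9455) = 40282 + 1/9355 = 376838111/9355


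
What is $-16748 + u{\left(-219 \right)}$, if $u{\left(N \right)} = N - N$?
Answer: $-16748$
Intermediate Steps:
$u{\left(N \right)} = 0$
$-16748 + u{\left(-219 \right)} = -16748 + 0 = -16748$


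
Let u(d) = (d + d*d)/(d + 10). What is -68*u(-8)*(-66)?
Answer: 125664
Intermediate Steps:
u(d) = (d + d²)/(10 + d)
-68*u(-8)*(-66) = -(-544)*(1 - 8)/(10 - 8)*(-66) = -(-544)*(-7)/2*(-66) = -68*28*(-66) = -1904*(-66) = 125664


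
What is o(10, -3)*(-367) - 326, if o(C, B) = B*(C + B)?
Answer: 7381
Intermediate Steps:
o(C, B) = B*(B + C)
o(10, -3)*(-367) - 326 = -3*(-3 + 10)*(-367) - 326 = -3*7*(-367) - 326 = -21*(-367) - 326 = 7707 - 326 = 7381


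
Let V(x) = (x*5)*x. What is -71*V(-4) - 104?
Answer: -5784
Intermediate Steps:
V(x) = 5*x² (V(x) = (5*x)*x = 5*x²)
-71*V(-4) - 104 = -355*(-4)² - 104 = -355*16 - 104 = -71*80 - 104 = -5680 - 104 = -5784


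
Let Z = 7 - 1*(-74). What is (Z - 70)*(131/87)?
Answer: 1441/87 ≈ 16.563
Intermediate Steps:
Z = 81 (Z = 7 + 74 = 81)
(Z - 70)*(131/87) = (81 - 70)*(131/87) = 11*(131*(1/87)) = 11*(131/87) = 1441/87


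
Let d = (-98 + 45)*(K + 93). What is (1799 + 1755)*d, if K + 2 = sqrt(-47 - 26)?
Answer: -17140942 - 188362*I*sqrt(73) ≈ -1.7141e+7 - 1.6094e+6*I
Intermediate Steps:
K = -2 + I*sqrt(73) (K = -2 + sqrt(-47 - 26) = -2 + sqrt(-73) = -2 + I*sqrt(73) ≈ -2.0 + 8.544*I)
d = -4823 - 53*I*sqrt(73) (d = (-98 + 45)*((-2 + I*sqrt(73)) + 93) = -53*(91 + I*sqrt(73)) = -4823 - 53*I*sqrt(73) ≈ -4823.0 - 452.83*I)
(1799 + 1755)*d = (1799 + 1755)*(-4823 - 53*I*sqrt(73)) = 3554*(-4823 - 53*I*sqrt(73)) = -17140942 - 188362*I*sqrt(73)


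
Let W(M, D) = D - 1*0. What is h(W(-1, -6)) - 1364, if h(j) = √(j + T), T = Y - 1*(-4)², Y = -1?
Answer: -1364 + I*√23 ≈ -1364.0 + 4.7958*I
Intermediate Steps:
W(M, D) = D (W(M, D) = D + 0 = D)
T = -17 (T = -1 - 1*(-4)² = -1 - 1*16 = -1 - 16 = -17)
h(j) = √(-17 + j) (h(j) = √(j - 17) = √(-17 + j))
h(W(-1, -6)) - 1364 = √(-17 - 6) - 1364 = √(-23) - 1364 = I*√23 - 1364 = -1364 + I*√23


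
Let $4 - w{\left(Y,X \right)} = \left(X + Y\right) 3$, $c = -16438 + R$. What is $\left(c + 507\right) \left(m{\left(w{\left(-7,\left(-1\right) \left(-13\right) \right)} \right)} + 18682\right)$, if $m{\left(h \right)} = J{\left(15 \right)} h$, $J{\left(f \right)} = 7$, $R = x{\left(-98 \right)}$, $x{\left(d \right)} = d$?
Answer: $-297882936$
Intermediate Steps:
$R = -98$
$c = -16536$ ($c = -16438 - 98 = -16536$)
$w{\left(Y,X \right)} = 4 - 3 X - 3 Y$ ($w{\left(Y,X \right)} = 4 - \left(X + Y\right) 3 = 4 - \left(3 X + 3 Y\right) = 4 - 3 X - 3 Y$)
$m{\left(h \right)} = 7 h$
$\left(c + 507\right) \left(m{\left(w{\left(-7,\left(-1\right) \left(-13\right) \right)} \right)} + 18682\right) = \left(-16536 + 507\right) \left(7 \left(4 - 3 \left(\left(-1\right) \left(-13\right)\right) - -21\right) + 18682\right) = - 16029 \left(7 \left(4 - 39 + 21\right) + 18682\right) = - 16029 \left(7 \left(-14\right) + 18682\right) = - 16029 \left(-98 + 18682\right) = \left(-16029\right) 18584 = -297882936$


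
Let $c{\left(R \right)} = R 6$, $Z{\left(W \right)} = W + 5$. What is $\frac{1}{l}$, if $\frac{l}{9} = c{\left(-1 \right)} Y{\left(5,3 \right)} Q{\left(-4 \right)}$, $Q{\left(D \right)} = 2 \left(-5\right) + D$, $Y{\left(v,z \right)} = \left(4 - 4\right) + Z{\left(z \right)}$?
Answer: $\frac{1}{6048} \approx 0.00016534$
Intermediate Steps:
$Z{\left(W \right)} = 5 + W$
$Y{\left(v,z \right)} = 5 + z$ ($Y{\left(v,z \right)} = \left(4 - 4\right) + \left(5 + z\right) = 0 + \left(5 + z\right) = 5 + z$)
$Q{\left(D \right)} = -10 + D$
$c{\left(R \right)} = 6 R$
$l = 6048$ ($l = 9 \cdot 6 \left(-1\right) \left(5 + 3\right) \left(-10 - 4\right) = 9 \left(-6\right) 8 \left(-14\right) = 9 \left(\left(-48\right) \left(-14\right)\right) = 9 \cdot 672 = 6048$)
$\frac{1}{l} = \frac{1}{6048}$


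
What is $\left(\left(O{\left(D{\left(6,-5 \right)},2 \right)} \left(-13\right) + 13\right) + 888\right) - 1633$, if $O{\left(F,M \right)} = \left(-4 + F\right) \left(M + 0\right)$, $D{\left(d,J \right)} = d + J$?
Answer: $-654$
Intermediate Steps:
$D{\left(d,J \right)} = J + d$
$O{\left(F,M \right)} = M \left(-4 + F\right)$ ($O{\left(F,M \right)} = \left(-4 + F\right) M = M \left(-4 + F\right)$)
$\left(\left(O{\left(D{\left(6,-5 \right)},2 \right)} \left(-13\right) + 13\right) + 888\right) - 1633 = \left(\left(2 \left(-4 + \left(-5 + 6\right)\right) \left(-13\right) + 13\right) + 888\right) - 1633 = \left(\left(2 \left(-4 + 1\right) \left(-13\right) + 13\right) + 888\right) - 1633 = \left(\left(2 \left(-3\right) \left(-13\right) + 13\right) + 888\right) - 1633 = \left(\left(\left(-6\right) \left(-13\right) + 13\right) + 888\right) - 1633 = \left(\left(78 + 13\right) + 888\right) - 1633 = \left(91 + 888\right) - 1633 = 979 - 1633 = -654$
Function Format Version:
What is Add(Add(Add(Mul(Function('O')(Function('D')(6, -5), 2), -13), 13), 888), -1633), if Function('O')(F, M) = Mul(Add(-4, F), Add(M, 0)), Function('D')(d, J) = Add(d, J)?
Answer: -654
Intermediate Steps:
Function('D')(d, J) = Add(J, d)
Function('O')(F, M) = Mul(M, Add(-4, F)) (Function('O')(F, M) = Mul(Add(-4, F), M) = Mul(M, Add(-4, F)))
Add(Add(Add(Mul(Function('O')(Function('D')(6, -5), 2), -13), 13), 888), -1633) = Add(Add(Add(Mul(Mul(2, Add(-4, Add(-5, 6))), -13), 13), 888), -1633) = Add(Add(Add(Mul(Mul(2, Add(-4, 1)), -13), 13), 888), -1633) = Add(Add(Add(Mul(Mul(2, -3), -13), 13), 888), -1633) = Add(Add(Add(Mul(-6, -13), 13), 888), -1633) = Add(Add(Add(78, 13), 888), -1633) = Add(Add(91, 888), -1633) = Add(979, -1633) = -654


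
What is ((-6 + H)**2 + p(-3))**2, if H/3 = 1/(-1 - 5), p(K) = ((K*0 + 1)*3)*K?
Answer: 17689/16 ≈ 1105.6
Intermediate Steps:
p(K) = 3*K (p(K) = ((0 + 1)*3)*K = (1*3)*K = 3*K)
H = -1/2 (H = 3/(-1 - 5) = 3/(-6) = 3*(-1/6) = -1/2 ≈ -0.50000)
((-6 + H)**2 + p(-3))**2 = ((-6 - 1/2)**2 + 3*(-3))**2 = ((-13/2)**2 - 9)**2 = (169/4 - 9)**2 = (133/4)**2 = 17689/16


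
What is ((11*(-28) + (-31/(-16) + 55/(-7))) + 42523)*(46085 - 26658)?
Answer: 91839530059/112 ≈ 8.2000e+8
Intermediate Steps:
((11*(-28) + (-31/(-16) + 55/(-7))) + 42523)*(46085 - 26658) = ((-308 + (-31*(-1/16) + 55*(-1/7))) + 42523)*19427 = ((-308 + (31/16 - 55/7)) + 42523)*19427 = ((-308 - 663/112) + 42523)*19427 = (-35159/112 + 42523)*19427 = (4727417/112)*19427 = 91839530059/112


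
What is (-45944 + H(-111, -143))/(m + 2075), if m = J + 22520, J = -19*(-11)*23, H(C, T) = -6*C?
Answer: -22639/14701 ≈ -1.5400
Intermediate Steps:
J = 4807 (J = 209*23 = 4807)
m = 27327 (m = 4807 + 22520 = 27327)
(-45944 + H(-111, -143))/(m + 2075) = (-45944 - 6*(-111))/(27327 + 2075) = (-45944 + 666)/29402 = -45278*1/29402 = -22639/14701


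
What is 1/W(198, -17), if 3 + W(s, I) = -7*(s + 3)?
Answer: -1/1410 ≈ -0.00070922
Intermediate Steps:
W(s, I) = -24 - 7*s (W(s, I) = -3 - 7*(s + 3) = -3 - 7*(3 + s) = -3 + (-21 - 7*s) = -24 - 7*s)
1/W(198, -17) = 1/(-24 - 7*198) = 1/(-24 - 1386) = 1/(-1410) = -1/1410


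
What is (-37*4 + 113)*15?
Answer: -525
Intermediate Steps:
(-37*4 + 113)*15 = (-148 + 113)*15 = -35*15 = -525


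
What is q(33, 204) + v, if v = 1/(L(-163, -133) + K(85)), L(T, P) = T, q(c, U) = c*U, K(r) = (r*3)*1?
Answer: 619345/92 ≈ 6732.0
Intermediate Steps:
K(r) = 3*r (K(r) = (3*r)*1 = 3*r)
q(c, U) = U*c
v = 1/92 (v = 1/(-163 + 3*85) = 1/(-163 + 255) = 1/92 ≈ 0.010870)
q(33, 204) + v = 204*33 + 1/92 = 6732 + 1/92 = 619345/92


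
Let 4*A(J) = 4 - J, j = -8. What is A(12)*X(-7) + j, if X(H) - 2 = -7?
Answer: 2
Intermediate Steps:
X(H) = -5 (X(H) = 2 - 7 = -5)
A(J) = 1 - J/4 (A(J) = (4 - J)/4 = 1 - J/4)
A(12)*X(-7) + j = (1 - ¼*12)*(-5) - 8 = (1 - 3)*(-5) - 8 = -2*(-5) - 8 = 10 - 8 = 2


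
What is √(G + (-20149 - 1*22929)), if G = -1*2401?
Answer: I*√45479 ≈ 213.26*I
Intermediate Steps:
G = -2401
√(G + (-20149 - 1*22929)) = √(-2401 + (-20149 - 1*22929)) = √(-2401 + (-20149 - 22929)) = √(-2401 - 43078) = √(-45479) = I*√45479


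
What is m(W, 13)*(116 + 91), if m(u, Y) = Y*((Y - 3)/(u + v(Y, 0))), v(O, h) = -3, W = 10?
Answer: 26910/7 ≈ 3844.3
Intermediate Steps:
m(u, Y) = Y*(-3 + Y)/(-3 + u) (m(u, Y) = Y*((Y - 3)/(u - 3)) = Y*((-3 + Y)/(-3 + u)) = Y*(-3 + Y)/(-3 + u))
m(W, 13)*(116 + 91) = (13*(-3 + 13)/(-3 + 10))*(116 + 91) = (13*10/7)*207 = (13*(⅐)*10)*207 = (130/7)*207 = 26910/7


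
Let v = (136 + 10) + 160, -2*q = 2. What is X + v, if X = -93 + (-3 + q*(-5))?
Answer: 215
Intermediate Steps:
q = -1 (q = -½*2 = -1)
v = 306 (v = 146 + 160 = 306)
X = -91 (X = -93 + (-3 - 1*(-5)) = -93 + (-3 + 5) = -93 + 2 = -91)
X + v = -91 + 306 = 215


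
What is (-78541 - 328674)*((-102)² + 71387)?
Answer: -33306522065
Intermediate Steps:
(-78541 - 328674)*((-102)² + 71387) = -407215*(10404 + 71387) = -407215*81791 = -33306522065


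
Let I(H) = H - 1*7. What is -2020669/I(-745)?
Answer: 2020669/752 ≈ 2687.1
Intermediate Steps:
I(H) = -7 + H (I(H) = H - 7 = -7 + H)
-2020669/I(-745) = -2020669/(-7 - 745) = -2020669/(-752) = -2020669*(-1/752) = 2020669/752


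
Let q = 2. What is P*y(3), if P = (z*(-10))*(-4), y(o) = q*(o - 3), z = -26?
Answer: 0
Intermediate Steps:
y(o) = -6 + 2*o (y(o) = 2*(o - 3) = 2*(-3 + o) = -6 + 2*o)
P = -1040 (P = -26*(-10)*(-4) = 260*(-4) = -1040)
P*y(3) = -1040*(-6 + 2*3) = -1040*(-6 + 6) = -1040*0 = 0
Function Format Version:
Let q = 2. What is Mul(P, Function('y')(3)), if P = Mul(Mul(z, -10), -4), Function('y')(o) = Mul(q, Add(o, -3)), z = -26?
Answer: 0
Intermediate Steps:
Function('y')(o) = Add(-6, Mul(2, o)) (Function('y')(o) = Mul(2, Add(o, -3)) = Mul(2, Add(-3, o)) = Add(-6, Mul(2, o)))
P = -1040 (P = Mul(Mul(-26, -10), -4) = Mul(260, -4) = -1040)
Mul(P, Function('y')(3)) = Mul(-1040, Add(-6, Mul(2, 3))) = Mul(-1040, Add(-6, 6)) = Mul(-1040, 0) = 0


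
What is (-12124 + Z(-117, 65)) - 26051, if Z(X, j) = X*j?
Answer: -45780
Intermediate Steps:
(-12124 + Z(-117, 65)) - 26051 = (-12124 - 117*65) - 26051 = (-12124 - 7605) - 26051 = -19729 - 26051 = -45780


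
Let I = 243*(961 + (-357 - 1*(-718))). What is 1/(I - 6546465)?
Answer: -1/6225219 ≈ -1.6064e-7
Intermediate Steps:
I = 321246 (I = 243*(961 + (-357 + 718)) = 243*(961 + 361) = 243*1322 = 321246)
1/(I - 6546465) = 1/(321246 - 6546465) = 1/(-6225219) = -1/6225219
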